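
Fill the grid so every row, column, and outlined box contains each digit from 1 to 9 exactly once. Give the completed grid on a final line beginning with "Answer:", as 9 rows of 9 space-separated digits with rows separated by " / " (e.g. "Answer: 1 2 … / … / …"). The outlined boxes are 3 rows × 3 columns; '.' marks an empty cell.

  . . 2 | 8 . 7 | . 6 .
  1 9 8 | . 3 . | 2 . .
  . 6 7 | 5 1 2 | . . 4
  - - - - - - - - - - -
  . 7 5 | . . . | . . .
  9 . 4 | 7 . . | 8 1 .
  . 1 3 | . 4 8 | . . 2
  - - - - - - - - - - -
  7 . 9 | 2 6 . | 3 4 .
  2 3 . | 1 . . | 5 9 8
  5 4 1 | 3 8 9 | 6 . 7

Step 1. [r4c8∈{3}] r4c8 has the single candidate 3. So r4c8=3.
Step 2. [r3c7∈{9}] nothing but 9 survives at r3c7, so r3c7=9.
Step 3. [r2c9∈{5}] r2c9 has the single candidate 5. So r2c9=5.
Step 4. [r6c4∈{6,9}] 9 has one home in row 6: r6c4 ⇒ r6c4=9.
Step 5. [r4c4∈{6}] r4c4 is down to just 6. So r4c4=6.
Step 6. [r5c5∈{2,5}] in col 5, 5 fits only at r5c5, so r5c5=5.
Step 7. [r1c9∈{1,3}] r1c9 is the only open cell in col 9 admitting 3. So r1c9=3.
Step 8. [r2c4∈{4}] nothing but 4 survives at r2c4 ⇒ r2c4=4.
Step 9. [r6c8∈{5,7}] row 6 places 5 nowhere but r6c8. So r6c8=5.
Step 10. [r1c1∈{4}] r1c1 has the single candidate 4. So r1c1=4.
Step 11. [r6c1∈{6}] only 6 remains possible at r6c1. So r6c1=6.
Step 12. [r5c6∈{3}] only 3 remains possible at r5c6. So r5c6=3.
Step 13. [r4c1∈{8}] r4c1 is down to just 8 ⇒ r4c1=8.
Step 14. [r3c8∈{8}] nothing but 8 survives at r3c8. So r3c8=8.
Step 15. [r4c5∈{2}] r4c5's peers cover all but 2. So r4c5=2.
Step 16. [r5c9∈{6}] nothing but 6 survives at r5c9, so r5c9=6.
Step 17. [r2c8∈{7}] nothing but 7 survives at r2c8 ⇒ r2c8=7.
Step 18. [r4c7∈{4}] r4c7 has the single candidate 4 ⇒ r4c7=4.
Step 19. [r7c9∈{1}] only 1 remains possible at r7c9 ⇒ r7c9=1.
Step 20. [r9c8∈{2}] r9c8's peers cover all but 2 ⇒ r9c8=2.
Step 21. [r2c6∈{6}] r2c6 is down to just 6 ⇒ r2c6=6.
Step 22. [r6c7∈{7}] r6c7 is down to just 7 ⇒ r6c7=7.
Step 23. [r3c1∈{3}] r3c1 is down to just 3. So r3c1=3.
Step 24. [r1c7∈{1}] only 1 remains possible at r1c7 ⇒ r1c7=1.
Step 25. [r4c9∈{9}] only 9 remains possible at r4c9. So r4c9=9.
Step 26. [r4c6∈{1}] r4c6 is down to just 1. So r4c6=1.
Step 27. [r7c2∈{8}] only 8 remains possible at r7c2, so r7c2=8.
Step 28. [r5c2∈{2}] r5c2 is down to just 2, so r5c2=2.
Step 29. [r8c3∈{6}] r8c3 has the single candidate 6. So r8c3=6.
Step 30. [r7c6∈{5}] r7c6's peers cover all but 5, so r7c6=5.
Step 31. [r8c6∈{4}] r8c6 is down to just 4 ⇒ r8c6=4.
Step 32. [r1c2∈{5}] r1c2 is down to just 5. So r1c2=5.
Step 33. [r1c5∈{9}] r1c5's peers cover all but 9, so r1c5=9.
Step 34. [r8c5∈{7}] r8c5 is down to just 7 ⇒ r8c5=7.

Answer: 4 5 2 8 9 7 1 6 3 / 1 9 8 4 3 6 2 7 5 / 3 6 7 5 1 2 9 8 4 / 8 7 5 6 2 1 4 3 9 / 9 2 4 7 5 3 8 1 6 / 6 1 3 9 4 8 7 5 2 / 7 8 9 2 6 5 3 4 1 / 2 3 6 1 7 4 5 9 8 / 5 4 1 3 8 9 6 2 7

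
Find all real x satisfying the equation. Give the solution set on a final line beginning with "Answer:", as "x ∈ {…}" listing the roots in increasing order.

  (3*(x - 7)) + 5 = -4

Step 1. [(3*(x - 7)) + 5 = -4] 5 comes off first (subtract 5). So sub: 3*(x - 7) = -9.
Step 2. [3*(x - 7) = -9] 3·(inner) — divide through by 3, so div: x - 7 = -3.
Step 3. [x - 7 = -3] peel the -7: add 7 from each side ⇒ sub: x = 4.

Answer: x ∈ {4}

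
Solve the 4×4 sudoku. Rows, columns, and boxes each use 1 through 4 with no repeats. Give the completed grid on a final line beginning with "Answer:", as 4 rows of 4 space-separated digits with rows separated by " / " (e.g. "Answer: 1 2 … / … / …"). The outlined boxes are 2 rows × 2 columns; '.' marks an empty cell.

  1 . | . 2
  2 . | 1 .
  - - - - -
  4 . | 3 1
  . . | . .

Step 1. [r1c3∈{4}] r1c3 is down to just 4 ⇒ r1c3=4.
Step 2. [r4c2∈{1,2,3}] across row 4, 1 lands solely at r4c2, so r4c2=1.
Step 3. [r2c2∈{3,4}] in row 2, 4 fits only at r2c2, so r2c2=4.
Step 4. [r3c2∈{2}] only 2 remains possible at r3c2, so r3c2=2.
Step 5. [r4c3∈{2}] nothing but 2 survives at r4c3 ⇒ r4c3=2.
Step 6. [r1c2∈{3}] r1c2 is down to just 3. So r1c2=3.
Step 7. [r4c1∈{3}] r4c1's peers cover all but 3 ⇒ r4c1=3.
Step 8. [r2c4∈{3}] r2c4's peers cover all but 3 ⇒ r2c4=3.
Step 9. [r4c4∈{4}] only 4 remains possible at r4c4, so r4c4=4.

Answer: 1 3 4 2 / 2 4 1 3 / 4 2 3 1 / 3 1 2 4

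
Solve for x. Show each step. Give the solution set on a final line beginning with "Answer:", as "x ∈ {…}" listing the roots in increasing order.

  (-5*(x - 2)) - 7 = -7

Step 1. [(-5*(x - 2)) - 7 = -7] the outer -7 inverts by adding 7, so sub: -5*(x - 2) = 0.
Step 2. [-5*(x - 2) = 0] -5·(inner) — divide through by -5, so div: x - 2 = 0.
Step 3. [x - 2 = 0] 2 comes off first (add 2) ⇒ sub: x = 2.

Answer: x ∈ {2}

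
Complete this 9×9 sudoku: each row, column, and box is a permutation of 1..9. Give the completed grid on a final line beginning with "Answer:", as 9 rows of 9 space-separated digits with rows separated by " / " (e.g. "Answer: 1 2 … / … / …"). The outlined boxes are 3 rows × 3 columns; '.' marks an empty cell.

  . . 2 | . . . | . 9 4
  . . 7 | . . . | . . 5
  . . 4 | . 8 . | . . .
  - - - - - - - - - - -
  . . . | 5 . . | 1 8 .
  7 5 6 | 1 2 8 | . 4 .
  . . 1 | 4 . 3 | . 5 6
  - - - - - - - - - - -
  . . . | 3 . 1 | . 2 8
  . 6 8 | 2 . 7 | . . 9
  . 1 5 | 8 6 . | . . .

Step 1. [r7c7∈{4,5,6,7}] 6 has one home in row 7: r7c7. So r7c7=6.
Step 2. [r3c9∈{1,2,3,7}] r3c9 is the only open cell in col 9 admitting 1 ⇒ r3c9=1.
Step 3. [r4c9∈{2,3,7}] 2 has one home in col 9: r4c9. So r4c9=2.
Step 4. [r6c7∈{7,9}] box 6 places 7 nowhere but r6c7 ⇒ r6c7=7.
Step 5. [r6c5∈{9}] nothing but 9 survives at r6c5, so r6c5=9.
Step 6. [r9c1∈{2,3,4,9}] 2 has one home in row 9: r9c1, so r9c1=2.
Step 7. [r8c1∈{3,4}] in box 7, 3 fits only at r8c1. So r8c1=3.
Step 8. [r3c8∈{3,6,7}] 7 has one home in box 3: r3c8. So r3c8=7.
Step 9. [r2c8∈{3,6}] in col 8, 6 fits only at r2c8 ⇒ r2c8=6.
Step 10. [r2c4∈{9}] nothing but 9 survives at r2c4 ⇒ r2c4=9.
Step 11. [r3c4∈{6}] r3c4 has the single candidate 6 ⇒ r3c4=6.
Step 12. [r1c1∈{1,5,6,8}] 6 has one home in row 1: r1c1, so r1c1=6.
Step 13. [r1c5∈{1,3,5,7}] 1 has one home in row 1: r1c5. So r1c5=1.
Step 14. [r7c3∈{9}] r7c3 is down to just 9 ⇒ r7c3=9.
Step 15. [r2c5∈{3,4}] col 5 places 3 nowhere but r2c5 ⇒ r2c5=3.
Step 16. [r2c2∈{8}] r2c2 has the single candidate 8 ⇒ r2c2=8.
Step 17. [r7c1∈{4}] r7c1 is down to just 4. So r7c1=4.
Step 18. [r8c5∈{4,5}] across col 5, 4 lands solely at r8c5 ⇒ r8c5=4.
Step 19. [r1c2∈{3}] only 3 remains possible at r1c2. So r1c2=3.
Step 20. [r3c7∈{2,3}] r3c7 is the only open cell in row 3 admitting 3, so r3c7=3.
Step 21. [r4c1∈{9}] r4c1's peers cover all but 9 ⇒ r4c1=9.
Step 22. [r3c6∈{2,5}] in row 3, 2 fits only at r3c6, so r3c6=2.
Step 23. [r9c8∈{3}] r9c8 has the single candidate 3. So r9c8=3.
Step 24. [r9c7∈{4}] r9c7 is down to just 4. So r9c7=4.
Step 25. [r1c7∈{8}] nothing but 8 survives at r1c7 ⇒ r1c7=8.
Step 26. [r2c7∈{2}] r2c7 is down to just 2. So r2c7=2.
Step 27. [r2c6∈{4}] r2c6's peers cover all but 4. So r2c6=4.
Step 28. [r9c9∈{7}] r9c9 is down to just 7 ⇒ r9c9=7.
Step 29. [r1c6∈{5}] nothing but 5 survives at r1c6. So r1c6=5.
Step 30. [r9c6∈{9}] nothing but 9 survives at r9c6 ⇒ r9c6=9.
Step 31. [r6c1∈{8}] r6c1 is down to just 8. So r6c1=8.
Step 32. [r3c2∈{9}] r3c2 is down to just 9. So r3c2=9.
Step 33. [r7c2∈{7}] r7c2's peers cover all but 7. So r7c2=7.
Step 34. [r4c2∈{4}] only 4 remains possible at r4c2, so r4c2=4.
Step 35. [r3c1∈{5}] r3c1 has the single candidate 5, so r3c1=5.
Step 36. [r4c3∈{3}] r4c3's peers cover all but 3, so r4c3=3.
Step 37. [r7c5∈{5}] r7c5's peers cover all but 5. So r7c5=5.
Step 38. [r5c9∈{3}] r5c9 has the single candidate 3, so r5c9=3.
Step 39. [r8c8∈{1}] r8c8 has the single candidate 1. So r8c8=1.
Step 40. [r8c7∈{5}] r8c7 is down to just 5. So r8c7=5.
Step 41. [r6c2∈{2}] r6c2 has the single candidate 2, so r6c2=2.
Step 42. [r1c4∈{7}] r1c4's peers cover all but 7, so r1c4=7.
Step 43. [r2c1∈{1}] r2c1's peers cover all but 1. So r2c1=1.
Step 44. [r4c6∈{6}] r4c6's peers cover all but 6 ⇒ r4c6=6.
Step 45. [r5c7∈{9}] nothing but 9 survives at r5c7, so r5c7=9.
Step 46. [r4c5∈{7}] nothing but 7 survives at r4c5. So r4c5=7.

Answer: 6 3 2 7 1 5 8 9 4 / 1 8 7 9 3 4 2 6 5 / 5 9 4 6 8 2 3 7 1 / 9 4 3 5 7 6 1 8 2 / 7 5 6 1 2 8 9 4 3 / 8 2 1 4 9 3 7 5 6 / 4 7 9 3 5 1 6 2 8 / 3 6 8 2 4 7 5 1 9 / 2 1 5 8 6 9 4 3 7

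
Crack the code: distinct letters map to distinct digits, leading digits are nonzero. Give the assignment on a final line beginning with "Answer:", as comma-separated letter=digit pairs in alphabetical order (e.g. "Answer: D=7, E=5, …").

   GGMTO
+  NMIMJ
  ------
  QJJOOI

Step 1. [col 1: O + J ≡ I (mod 10)] J=4 is one option consistent with column 1 (O + J ≡ I (mod 10), carry-in 0) — take it ⇒ J=4.
Step 2. [col 1: O + J ≡ I (mod 10)] O=9 is one option consistent with column 1 (O + J ≡ I (mod 10), carry-in 0) — take it. So O=9.
Step 3. [col 1: O + J ≡ I (mod 10)] column 1 reads O+J+carry(0)=I with O=9, J=4; with digits 4,9 already taken and all letters distinct, the only value for I is 3, so I=3.
Step 4. [col 2: T + M ≡ O (mod 10)] column 2 (T + M ≡ O (mod 10), carry-in 1) doesn't pin T yet; pick T=2 and continue. So T=2.
Step 5. [col 2: T + M ≡ O (mod 10)] column 2 reads T+M+carry(1)=O with T=2, O=9; with digits 2,3,4,9 already taken and all letters distinct, the only value for M is 6, so M=6.
Step 6. [col 4: G + M ≡ J (mod 10)] column 4 reads G+M+carry(0)=J with M=6, J=4; with digits 2,3,4,6,9 already taken and all letters distinct, the only value for G is 8. So G=8.
Step 7. [col 5: G + N ≡ J (mod 10)] column 5: given G=8, J=4, carry-in 1, and digits 2,3,4,6,8,9 already taken and all letters distinct, G+N≡J (mod 10) forces N=5, so N=5.
Step 8. [col 6: carry → Q] from column 6 (nothing yet, carry-in 1, digits 2,3,4,5,6,8,9 already taken and all letters distinct): Q must equal 1, so Q=1.

Answer: G=8, I=3, J=4, M=6, N=5, O=9, Q=1, T=2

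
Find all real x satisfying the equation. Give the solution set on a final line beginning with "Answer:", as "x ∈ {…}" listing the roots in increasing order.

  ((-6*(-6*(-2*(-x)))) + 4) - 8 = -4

Step 1. [((-6*(-6*(-2*(-x)))) + 4) - 8 = -4] the outer -8 inverts by adding 8, so sub: (-6*(-6*(-2*(-x)))) + 4 = 4.
Step 2. [(-6*(-6*(-2*(-x)))) + 4 = 4] 4 comes off first (subtract 4), so sub: -6*(-6*(-2*(-x))) = 0.
Step 3. [-6*(-6*(-2*(-x))) = 0] leading coefficient -6: divide by -6, so div: -6*(-2*(-x)) = 0.
Step 4. [-6*(-2*(-x)) = 0] divide by the outer -6. So div: -2*(-x) = 0.
Step 5. [-2*(-x) = 0] LHS = -2·(…); ÷-2 both sides. So div: -x = 0.
Step 6. [-x = 0] leading − — multiply by −1. So neg: x = 0.

Answer: x ∈ {0}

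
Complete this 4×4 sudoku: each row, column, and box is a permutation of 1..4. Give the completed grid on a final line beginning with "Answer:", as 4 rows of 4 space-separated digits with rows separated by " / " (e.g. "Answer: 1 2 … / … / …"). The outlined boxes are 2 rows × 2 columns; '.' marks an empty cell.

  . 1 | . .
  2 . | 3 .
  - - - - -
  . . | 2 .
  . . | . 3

Step 1. [r2c2∈{4}] r2c2 has the single candidate 4, so r2c2=4.
Step 2. [r4c3∈{1,4}] across col 3, 1 lands solely at r4c3, so r4c3=1.
Step 3. [r3c1∈{1,3,4}] across row 3, 1 lands solely at r3c1, so r3c1=1.
Step 4. [r3c4∈{4}] r3c4 has the single candidate 4, so r3c4=4.
Step 5. [r1c1∈{3}] r1c1 is down to just 3, so r1c1=3.
Step 6. [r4c2∈{2}] nothing but 2 survives at r4c2. So r4c2=2.
Step 7. [r1c3∈{4}] nothing but 4 survives at r1c3, so r1c3=4.
Step 8. [r2c4∈{1}] r2c4's peers cover all but 1, so r2c4=1.
Step 9. [r3c2∈{3}] r3c2 is down to just 3, so r3c2=3.
Step 10. [r1c4∈{2}] r1c4 has the single candidate 2. So r1c4=2.
Step 11. [r4c1∈{4}] r4c1 has the single candidate 4, so r4c1=4.

Answer: 3 1 4 2 / 2 4 3 1 / 1 3 2 4 / 4 2 1 3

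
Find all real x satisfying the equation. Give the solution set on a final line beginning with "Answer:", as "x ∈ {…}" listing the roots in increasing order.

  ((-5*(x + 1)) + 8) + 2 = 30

Step 1. [((-5*(x + 1)) + 8) + 2 = 30] the outer +2 inverts by subtracting 2 ⇒ sub: (-5*(x + 1)) + 8 = 28.
Step 2. [(-5*(x + 1)) + 8 = 28] +8 is outermost — subtract 8 both sides ⇒ sub: -5*(x + 1) = 20.
Step 3. [-5*(x + 1) = 20] LHS = -5·(…); ÷-5 both sides. So div: x + 1 = -4.
Step 4. [x + 1 = -4] peel the +1: subtract 1 from each side. So sub: x = -5.

Answer: x ∈ {-5}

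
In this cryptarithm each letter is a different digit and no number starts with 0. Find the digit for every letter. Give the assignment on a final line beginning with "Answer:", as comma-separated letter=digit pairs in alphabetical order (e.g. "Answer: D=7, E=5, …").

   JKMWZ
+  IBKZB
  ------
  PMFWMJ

Step 1. [P] the sum has 6 digits but both addends have 5; that extra leading digit P is the final carry, namely 1 ⇒ P=1.
Step 2. [col 1: Z + B ≡ J (mod 10)] several values work for B in column 1 (Z + B ≡ J (mod 10), carry-in 0); try B=9, so B=9.
Step 3. [col 1: Z + B ≡ J (mod 10)] no forcing yet in column 1 (carry-in 0); Z=3 is free and consistent — try it, so Z=3.
Step 4. [col 1: Z + B ≡ J (mod 10)] from column 1 (Z=3, B=9, carry-in 0, digits 1,3,9 already taken and all letters distinct): J must equal 2. So J=2.
Step 5. [col 2: W + Z ≡ M (mod 10)] several values work for M in column 2 (W + Z ≡ M (mod 10), carry-in 1); try M=0, so M=0.
Step 6. [col 2: W + Z ≡ M (mod 10)] column 2 reads W+Z+carry(1)=M with Z=3, M=0; with digits 0,1,2,3,9 already taken and all letters distinct, the only value for W is 6. So W=6.
Step 7. [col 3: M + K ≡ W (mod 10)] column 3: given M=0, W=6, carry-in 1, and digits 0,1,2,3,6,9 already taken and all letters distinct, M+K≡W (mod 10) forces K=5, so K=5.
Step 8. [col 4: K + B ≡ F (mod 10)] in column 4 we have K+B≡F with carry-in 0; given K=5, B=9 and digits 0,1,2,3,5,6,9 already taken and all letters distinct, that pins F to 4. So F=4.
Step 9. [col 5: J + I ≡ M (mod 10)] in column 5 we have J+I≡M with carry-in 1; given J=2, M=0 and digits 0,1,2,3,4,5,6,9 already taken and all letters distinct, that pins I to 7 ⇒ I=7.

Answer: B=9, F=4, I=7, J=2, K=5, M=0, P=1, W=6, Z=3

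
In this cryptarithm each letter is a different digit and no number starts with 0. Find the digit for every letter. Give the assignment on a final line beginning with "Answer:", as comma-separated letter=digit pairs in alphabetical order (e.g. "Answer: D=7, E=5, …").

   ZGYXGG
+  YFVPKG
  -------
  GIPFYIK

Step 1. [col 1: G + G ≡ K (mod 10)] column 1 (G + G ≡ K (mod 10), carry-in 0) doesn't pin G yet; pick G=1 and continue, so G=1.
Step 2. [col 1: G + G ≡ K (mod 10)] from column 1 (G=1, carry-in 0, digits 1 already taken and all letters distinct): K must equal 2, so K=2.
Step 3. [col 2: G + K ≡ I (mod 10)] column 2: given G=1, K=2, carry-in 0, and digits 1,2 already taken and all letters distinct, G+K≡I (mod 10) forces I=3 ⇒ I=3.
Step 4. [col 3: X + P ≡ Y (mod 10)] no forcing yet in column 3 (carry-in 0); Y=4 is free and consistent — try it, so Y=4.
Step 5. [col 3: X + P ≡ Y (mod 10)] P=6 is one option consistent with column 3 (X + P ≡ Y (mod 10), carry-in 0) — take it, so P=6.
Step 6. [col 3: X + P ≡ Y (mod 10)] column 3 reads X+P+carry(0)=Y with P=6, Y=4; with digits 1,2,3,4,6 already taken and all letters distinct, the only value for X is 8, so X=8.
Step 7. [col 4: Y + V ≡ F (mod 10)] F=5 is one option consistent with column 4 (Y + V ≡ F (mod 10), carry-in 1) — take it, so F=5.
Step 8. [col 4: Y + V ≡ F (mod 10)] from column 4 (Y=4, F=5, carry-in 1, digits 1,2,3,4,5,6,8 already taken and all letters distinct): V must equal 0, so V=0.
Step 9. [col 6: Z + Y ≡ I (mod 10)] column 6: given Y=4, I=3, carry-in 0, and digits 0,1,2,3,4,5,6,8 already taken and all letters distinct, Z+Y≡I (mod 10) forces Z=9 ⇒ Z=9.

Answer: F=5, G=1, I=3, K=2, P=6, V=0, X=8, Y=4, Z=9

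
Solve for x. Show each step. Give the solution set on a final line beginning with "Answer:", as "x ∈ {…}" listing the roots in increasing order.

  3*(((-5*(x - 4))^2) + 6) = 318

Step 1. [3*(((-5*(x - 4))^2) + 6) = 318] leading coefficient 3: divide by 3. So div: ((-5*(x - 4))^2) + 6 = 106.
Step 2. [((-5*(x - 4))^2) + 6 = 106] the outer +6 inverts by subtracting 6, so sub: (-5*(x - 4))^2 = 100.
Step 3. [(-5*(x - 4))^2 = 100] √ both sides: 100 ≥ 0 gives two branches ⇒ sqrt: -5*(x - 4) = 10 or -10.
Step 4. [-5*(x - 4) = 10 or -10] leading coefficient -5: divide by -5 ⇒ div: x - 4 = -2 or 2.
Step 5. [x - 4 = -2 or 2] the outer -4 inverts by adding 4, so sub: x = 2 or 6.

Answer: x ∈ {2, 6}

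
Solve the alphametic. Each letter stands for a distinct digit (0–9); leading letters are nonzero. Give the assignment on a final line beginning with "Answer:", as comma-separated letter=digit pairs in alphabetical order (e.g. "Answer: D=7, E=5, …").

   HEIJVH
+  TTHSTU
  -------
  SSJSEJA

Step 1. [S] S is the leading digit of a 7-digit sum of two 6-digit numbers; the final carry is exactly 1. So S=1.
Step 2. [col 1: H + U ≡ A (mod 10)] H=3 is one option consistent with column 1 (H + U ≡ A (mod 10), carry-in 0) — take it ⇒ H=3.
Step 3. [col 1: H + U ≡ A (mod 10)] several values work for U in column 1 (H + U ≡ A (mod 10), carry-in 0); try U=6. So U=6.
Step 4. [col 1: H + U ≡ A (mod 10)] column 1 reads H+U+carry(0)=A with H=3, U=6; with digits 1,3,6 already taken and all letters distinct, the only value for A is 9, so A=9.
Step 5. [col 2: V + T ≡ J (mod 10)] T=7 is one option consistent with column 2 (V + T ≡ J (mod 10), carry-in 0) — take it ⇒ T=7.
Step 6. [col 2: V + T ≡ J (mod 10)] several values work for V in column 2 (V + T ≡ J (mod 10), carry-in 0); try V=5 ⇒ V=5.
Step 7. [col 2: V + T ≡ J (mod 10)] in column 2 we have V+T≡J with carry-in 0; given V=5, T=7 and digits 1,3,5,6,7,9 already taken and all letters distinct, that pins J to 2 ⇒ J=2.
Step 8. [col 3: J + S ≡ E (mod 10)] column 3: given J=2, S=1, carry-in 1, and digits 1,2,3,5,6,7,9 already taken and all letters distinct, J+S≡E (mod 10) forces E=4, so E=4.
Step 9. [col 4: I + H ≡ S (mod 10)] in column 4 we have I+H≡S with carry-in 0; given H=3, S=1 and digits 1,2,3,4,5,6,7,9 already taken and all letters distinct, that pins I to 8 ⇒ I=8.

Answer: A=9, E=4, H=3, I=8, J=2, S=1, T=7, U=6, V=5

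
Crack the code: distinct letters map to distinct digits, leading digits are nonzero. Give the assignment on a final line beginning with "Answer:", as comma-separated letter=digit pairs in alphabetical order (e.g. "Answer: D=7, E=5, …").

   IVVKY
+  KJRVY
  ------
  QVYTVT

Step 1. [col 1: Y + Y ≡ T (mod 10)] column 1 (Y + Y ≡ T (mod 10), carry-in 0) doesn't pin Y yet; pick Y=8 and continue, so Y=8.
Step 2. [Q] adding two 5-digit numbers gives at most 5+1 digits, and here it does — Q is that final carry and must be 1 ⇒ Q=1.
Step 3. [col 1: Y + Y ≡ T (mod 10)] in column 1 we have Y+Y≡T with carry-in 0; given Y=8 and digits 1,8 already taken and all letters distinct, that pins T to 6, so T=6.
Step 4. [col 2: K + V ≡ V (mod 10)] in column 2 we have K+V≡V with carry-in 1; given nothing yet and digits 1,6,8 already taken and all letters distinct, that pins K to 9, so K=9.
Step 5. [col 2: K + V ≡ V (mod 10)] column 2 (K + V ≡ V (mod 10), carry-in 1) doesn't pin V yet; pick V=3 and continue ⇒ V=3.
Step 6. [col 3: V + R ≡ T (mod 10)] in column 3 we have V+R≡T with carry-in 1; given V=3, T=6 and digits 1,3,6,8,9 already taken and all letters distinct, that pins R to 2. So R=2.
Step 7. [col 4: V + J ≡ Y (mod 10)] column 4 reads V+J+carry(0)=Y with V=3, Y=8; with digits 1,2,3,6,8,9 already taken and all letters distinct, the only value for J is 5. So J=5.
Step 8. [col 5: I + K ≡ V (mod 10)] from column 5 (K=9, V=3, carry-in 0, digits 1,2,3,5,6,8,9 already taken and all letters distinct): I must equal 4. So I=4.

Answer: I=4, J=5, K=9, Q=1, R=2, T=6, V=3, Y=8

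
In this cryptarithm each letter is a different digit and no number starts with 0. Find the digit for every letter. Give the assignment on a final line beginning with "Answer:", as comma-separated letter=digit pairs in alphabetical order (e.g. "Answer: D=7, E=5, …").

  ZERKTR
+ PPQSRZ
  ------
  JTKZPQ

Step 1. [col 1: R + Z ≡ Q (mod 10)] R=7 is one option consistent with column 1 (R + Z ≡ Q (mod 10), carry-in 0) — take it, so R=7.
Step 2. [col 1: R + Z ≡ Q (mod 10)] no forcing yet in column 1 (carry-in 0); Z=6 is free and consistent — try it, so Z=6.
Step 3. [col 1: R + Z ≡ Q (mod 10)] column 1 reads R+Z+carry(0)=Q with R=7, Z=6; with digits 6,7 already taken and all letters distinct, the only value for Q is 3. So Q=3.
Step 4. [col 2: T + R ≡ P (mod 10)] no forcing yet in column 2 (carry-in 1); P=2 is free and consistent — try it ⇒ P=2.
Step 5. [col 2: T + R ≡ P (mod 10)] in column 2 we have T+R≡P with carry-in 1; given R=7, P=2 and digits 2,3,6,7 already taken and all letters distinct, that pins T to 4 ⇒ T=4.
Step 6. [col 3: K + S ≡ Z (mod 10)] S=5 is one option consistent with column 3 (K + S ≡ Z (mod 10), carry-in 1) — take it ⇒ S=5.
Step 7. [col 3: K + S ≡ Z (mod 10)] in column 3 we have K+S≡Z with carry-in 1; given S=5, Z=6 and digits 2,3,4,5,6,7 already taken and all letters distinct, that pins K to 0 ⇒ K=0.
Step 8. [col 5: E + P ≡ T (mod 10)] column 5: given P=2, T=4, carry-in 1, and digits 0,2,3,4,5,6,7 already taken and all letters distinct, E+P≡T (mod 10) forces E=1. So E=1.
Step 9. [col 6: Z + P ≡ J (mod 10)] column 6: given Z=6, P=2, carry-in 0, and digits 0,1,2,3,4,5,6,7 already taken and all letters distinct, Z+P≡J (mod 10) forces J=8. So J=8.

Answer: E=1, J=8, K=0, P=2, Q=3, R=7, S=5, T=4, Z=6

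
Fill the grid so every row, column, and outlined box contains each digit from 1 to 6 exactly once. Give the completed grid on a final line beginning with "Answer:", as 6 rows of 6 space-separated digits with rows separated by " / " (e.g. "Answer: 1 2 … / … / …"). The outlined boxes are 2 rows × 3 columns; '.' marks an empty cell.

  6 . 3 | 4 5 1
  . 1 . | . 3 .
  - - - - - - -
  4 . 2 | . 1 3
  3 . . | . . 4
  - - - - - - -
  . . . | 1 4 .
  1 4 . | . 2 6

Step 1. [r6c3∈{5}] r6c3 has the single candidate 5 ⇒ r6c3=5.
Step 2. [r4c5∈{6}] only 6 remains possible at r4c5, so r4c5=6.
Step 3. [r3c2∈{5,6}] 6 has one home in row 3: r3c2. So r3c2=6.
Step 4. [r4c4∈{2,5}] r4c4 is the only open cell in row 4 admitting 2, so r4c4=2.
Step 5. [r5c1∈{2}] only 2 remains possible at r5c1 ⇒ r5c1=2.
Step 6. [r2c3∈{4}] r2c3 is down to just 4. So r2c3=4.
Step 7. [r5c2∈{3}] r5c2 is down to just 3. So r5c2=3.
Step 8. [r2c6∈{2}] r2c6's peers cover all but 2. So r2c6=2.
Step 9. [r1c2∈{2}] only 2 remains possible at r1c2, so r1c2=2.
Step 10. [r2c4∈{6}] only 6 remains possible at r2c4, so r2c4=6.
Step 11. [r2c1∈{5}] r2c1 is down to just 5 ⇒ r2c1=5.
Step 12. [r6c4∈{3}] r6c4's peers cover all but 3. So r6c4=3.
Step 13. [r5c3∈{6}] nothing but 6 survives at r5c3. So r5c3=6.
Step 14. [r5c6∈{5}] only 5 remains possible at r5c6, so r5c6=5.
Step 15. [r3c4∈{5}] only 5 remains possible at r3c4 ⇒ r3c4=5.
Step 16. [r4c2∈{5}] r4c2's peers cover all but 5 ⇒ r4c2=5.
Step 17. [r4c3∈{1}] r4c3 has the single candidate 1. So r4c3=1.

Answer: 6 2 3 4 5 1 / 5 1 4 6 3 2 / 4 6 2 5 1 3 / 3 5 1 2 6 4 / 2 3 6 1 4 5 / 1 4 5 3 2 6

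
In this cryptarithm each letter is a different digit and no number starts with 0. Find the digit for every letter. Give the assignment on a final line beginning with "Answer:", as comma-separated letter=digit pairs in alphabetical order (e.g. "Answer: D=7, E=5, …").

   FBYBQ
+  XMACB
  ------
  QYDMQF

Step 1. [col 1: Q + B ≡ F (mod 10)] column 1 (Q + B ≡ F (mod 10), carry-in 0) doesn't pin Q yet; pick Q=1 and continue. So Q=1.
Step 2. [col 1: Q + B ≡ F (mod 10)] F=3 is one option consistent with column 1 (Q + B ≡ F (mod 10), carry-in 0) — take it. So F=3.
Step 3. [col 1: Q + B ≡ F (mod 10)] in column 1 we have Q+B≡F with carry-in 0; given Q=1, F=3 and digits 1,3 already taken and all letters distinct, that pins B to 2, so B=2.
Step 4. [col 2: B + C ≡ Q (mod 10)] column 2 reads B+C+carry(0)=Q with B=2, Q=1; with digits 1,2,3 already taken and all letters distinct, the only value for C is 9. So C=9.
Step 5. [col 3: Y + A ≡ M (mod 10)] no forcing yet in column 3 (carry-in 1); Y=0 is free and consistent — try it, so Y=0.
Step 6. [col 3: Y + A ≡ M (mod 10)] column 3 (Y + A ≡ M (mod 10), carry-in 1) doesn't pin A yet; pick A=5 and continue, so A=5.
Step 7. [col 3: Y + A ≡ M (mod 10)] column 3 reads Y+A+carry(1)=M with Y=0, A=5; with digits 0,1,2,3,5,9 already taken and all letters distinct, the only value for M is 6. So M=6.
Step 8. [col 4: B + M ≡ D (mod 10)] column 4: given B=2, M=6, carry-in 0, and digits 0,1,2,3,5,6,9 already taken and all letters distinct, B+M≡D (mod 10) forces D=8, so D=8.
Step 9. [col 5: F + X ≡ Y (mod 10)] from column 5 (F=3, Y=0, carry-in 0, digits 0,1,2,3,5,6,8,9 already taken and all letters distinct): X must equal 7, so X=7.

Answer: A=5, B=2, C=9, D=8, F=3, M=6, Q=1, X=7, Y=0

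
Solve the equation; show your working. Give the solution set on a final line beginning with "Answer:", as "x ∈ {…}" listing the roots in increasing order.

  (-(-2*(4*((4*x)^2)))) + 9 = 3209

Step 1. [(-(-2*(4*((4*x)^2)))) + 9 = 3209] 9 comes off first (subtract 9). So sub: -(-2*(4*((4*x)^2))) = 3200.
Step 2. [-(-2*(4*((4*x)^2))) = 3200] LHS negated; negate both sides. So neg: -2*(4*((4*x)^2)) = -3200.
Step 3. [-2*(4*((4*x)^2)) = -3200] divide by the outer -2 ⇒ div: 4*((4*x)^2) = 1600.
Step 4. [4*((4*x)^2) = 1600] divide by the outer 4. So div: (4*x)^2 = 400.
Step 5. [(4*x)^2 = 400] 400 ≥ 0, LHS is (·)² — take ±√, so sqrt: 4*x = 20 or -20.
Step 6. [4*x = 20 or -20] 4·(inner) — divide through by 4. So div: x = 5 or -5.

Answer: x ∈ {-5, 5}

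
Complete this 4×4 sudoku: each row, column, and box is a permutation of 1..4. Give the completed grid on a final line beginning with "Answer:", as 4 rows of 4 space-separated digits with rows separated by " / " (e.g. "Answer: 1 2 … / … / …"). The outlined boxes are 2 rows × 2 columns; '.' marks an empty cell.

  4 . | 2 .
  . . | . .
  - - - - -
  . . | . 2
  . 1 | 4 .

Step 1. [r3c1∈{3}] nothing but 3 survives at r3c1, so r3c1=3.
Step 2. [r2c3∈{1,3}] in col 3, 3 fits only at r2c3. So r2c3=3.
Step 3. [r2c1∈{1,2}] across col 1, 1 lands solely at r2c1, so r2c1=1.
Step 4. [r3c3∈{1}] r3c3 has the single candidate 1. So r3c3=1.
Step 5. [r3c2∈{4}] nothing but 4 survives at r3c2 ⇒ r3c2=4.
Step 6. [r2c2∈{2}] only 2 remains possible at r2c2 ⇒ r2c2=2.
Step 7. [r1c2∈{3}] only 3 remains possible at r1c2, so r1c2=3.
Step 8. [r1c4∈{1}] r1c4 is down to just 1 ⇒ r1c4=1.
Step 9. [r4c1∈{2}] r4c1 has the single candidate 2, so r4c1=2.
Step 10. [r2c4∈{4}] only 4 remains possible at r2c4, so r2c4=4.
Step 11. [r4c4∈{3}] only 3 remains possible at r4c4 ⇒ r4c4=3.

Answer: 4 3 2 1 / 1 2 3 4 / 3 4 1 2 / 2 1 4 3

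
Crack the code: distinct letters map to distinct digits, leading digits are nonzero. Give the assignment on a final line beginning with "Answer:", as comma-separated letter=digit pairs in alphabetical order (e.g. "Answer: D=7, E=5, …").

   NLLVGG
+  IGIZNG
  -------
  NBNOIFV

Step 1. [col 1: G + G ≡ V (mod 10)] several values work for G in column 1 (G + G ≡ V (mod 10), carry-in 0); try G=3. So G=3.
Step 2. [col 1: G + G ≡ V (mod 10)] column 1 reads G+G+carry(0)=V with G=3; with digits 3 already taken and all letters distinct, the only value for V is 6 ⇒ V=6.
Step 3. [col 2: G + N ≡ F (mod 10)] F=4 is one option consistent with column 2 (G + N ≡ F (mod 10), carry-in 0) — take it. So F=4.
Step 4. [col 2: G + N ≡ F (mod 10)] column 2: given G=3, F=4, carry-in 0, and digits 3,4,6 already taken and all letters distinct, G+N≡F (mod 10) forces N=1. So N=1.
Step 5. [col 3: V + Z ≡ I (mod 10)] several values work for I in column 3 (V + Z ≡ I (mod 10), carry-in 0); try I=8. So I=8.
Step 6. [col 3: V + Z ≡ I (mod 10)] from column 3 (V=6, I=8, carry-in 0, digits 1,3,4,6,8 already taken and all letters distinct): Z must equal 2 ⇒ Z=2.
Step 7. [col 4: L + I ≡ O (mod 10)] no forcing yet in column 4 (carry-in 0); L=7 is free and consistent — try it, so L=7.
Step 8. [col 4: L + I ≡ O (mod 10)] column 4: given L=7, I=8, carry-in 0, and digits 1,2,3,4,6,7,8 already taken and all letters distinct, L+I≡O (mod 10) forces O=5. So O=5.
Step 9. [col 6: N + I ≡ B (mod 10)] column 6 reads N+I+carry(1)=B with N=1, I=8; with digits 1,2,3,4,5,6,7,8 already taken and all letters distinct, the only value for B is 0. So B=0.

Answer: B=0, F=4, G=3, I=8, L=7, N=1, O=5, V=6, Z=2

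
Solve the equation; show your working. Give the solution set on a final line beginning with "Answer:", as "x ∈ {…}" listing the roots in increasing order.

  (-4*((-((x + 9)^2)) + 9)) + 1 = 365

Step 1. [(-4*((-((x + 9)^2)) + 9)) + 1 = 365] +1 is outermost — subtract 1 both sides ⇒ sub: -4*((-((x + 9)^2)) + 9) = 364.
Step 2. [-4*((-((x + 9)^2)) + 9) = 364] -4 out front; divide by -4, so div: (-((x + 9)^2)) + 9 = -91.
Step 3. [(-((x + 9)^2)) + 9 = -91] subtract 9: x sits inside (… + 9), so sub: -((x + 9)^2) = -100.
Step 4. [-((x + 9)^2) = -100] leading − — multiply by −1. So neg: (x + 9)^2 = 100.
Step 5. [(x + 9)^2 = 100] LHS squared, RHS 100 ≥ 0: apply √ (±), so sqrt: x + 9 = 10 or -10.
Step 6. [x + 9 = 10 or -10] +9 is outermost — subtract 9 both sides, so sub: x = 1 or -19.

Answer: x ∈ {-19, 1}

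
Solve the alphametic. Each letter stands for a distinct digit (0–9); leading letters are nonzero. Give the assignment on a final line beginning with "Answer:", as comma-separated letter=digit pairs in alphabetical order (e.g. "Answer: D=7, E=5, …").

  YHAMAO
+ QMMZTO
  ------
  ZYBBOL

Step 1. [col 1: O + O ≡ L (mod 10)] no forcing yet in column 1 (carry-in 0); L=0 is free and consistent — try it ⇒ L=0.
Step 2. [col 1: O + O ≡ L (mod 10)] in column 1 we have O+O≡L with carry-in 0; given L=0 and digits 0 already taken and all letters distinct, that pins O to 5. So O=5.
Step 3. [col 2: A + T ≡ O (mod 10)] column 2 (A + T ≡ O (mod 10), carry-in 1) doesn't pin A yet; pick A=8 and continue, so A=8.
Step 4. [col 2: A + T ≡ O (mod 10)] from column 2 (A=8, O=5, carry-in 1, digits 0,5,8 already taken and all letters distinct): T must equal 6 ⇒ T=6.
Step 5. [col 3: M + Z ≡ B (mod 10)] Z=7 is one option consistent with column 3 (M + Z ≡ B (mod 10), carry-in 1) — take it. So Z=7.
Step 6. [col 3: M + Z ≡ B (mod 10)] several values work for B in column 3 (M + Z ≡ B (mod 10), carry-in 1); try B=9. So B=9.
Step 7. [col 3: M + Z ≡ B (mod 10)] in column 3 we have M+Z≡B with carry-in 1; given Z=7, B=9 and digits 0,5,6,7,8,9 already taken and all letters distinct, that pins M to 1. So M=1.
Step 8. [col 5: H + M ≡ Y (mod 10)] no forcing yet in column 5 (carry-in 0); Y=3 is free and consistent — try it, so Y=3.
Step 9. [col 5: H + M ≡ Y (mod 10)] column 5: given M=1, Y=3, carry-in 0, and digits 0,1,3,5,6,7,8,9 already taken and all letters distinct, H+M≡Y (mod 10) forces H=2. So H=2.
Step 10. [col 6: Y + Q ≡ Z (mod 10)] column 6: given Y=3, Z=7, carry-in 0, and digits 0,1,2,3,5,6,7,8,9 already taken and all letters distinct, Y+Q≡Z (mod 10) forces Q=4 ⇒ Q=4.

Answer: A=8, B=9, H=2, L=0, M=1, O=5, Q=4, T=6, Y=3, Z=7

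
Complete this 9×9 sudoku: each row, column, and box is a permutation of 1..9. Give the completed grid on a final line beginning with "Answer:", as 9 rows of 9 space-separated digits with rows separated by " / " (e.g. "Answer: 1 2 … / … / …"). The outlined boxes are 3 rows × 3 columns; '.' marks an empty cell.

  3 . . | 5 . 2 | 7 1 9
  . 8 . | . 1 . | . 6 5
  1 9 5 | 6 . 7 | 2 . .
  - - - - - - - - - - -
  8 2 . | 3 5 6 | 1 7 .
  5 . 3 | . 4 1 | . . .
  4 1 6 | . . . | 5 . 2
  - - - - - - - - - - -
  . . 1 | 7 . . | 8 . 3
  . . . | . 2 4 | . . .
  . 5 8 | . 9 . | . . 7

Step 1. [r6c6∈{8,9}] 8 has one home in col 6: r6c6 ⇒ r6c6=8.
Step 2. [r3c5∈{3,8}] in col 5, 3 fits only at r3c5 ⇒ r3c5=3.
Step 3. [r6c4∈{9}] r6c4 is down to just 9 ⇒ r6c4=9.
Step 4. [r1c2∈{4,6}] row 1 places 6 nowhere but r1c2. So r1c2=6.
Step 5. [r2c3∈{2,4,7}] r2c3 is the only open cell in col 3 admitting 2, so r2c3=2.
Step 6. [r8c3∈{7,9}] col 3 places 7 nowhere but r8c3. So r8c3=7.
Step 7. [r8c9∈{1,6}] r8c9 is the only open cell in col 9 admitting 1. So r8c9=1.
Step 8. [r5c9∈{6,8}] col 9 places 6 nowhere but r5c9. So r5c9=6.
Step 9. [r5c8∈{8,9}] row 5 places 8 nowhere but r5c8. So r5c8=8.
Step 10. [r3c8∈{4}] r3c8 is down to just 4, so r3c8=4.
Step 11. [r8c8∈{5,9}] 5 has one home in row 8: r8c8, so r8c8=5.
Step 12. [r7c8∈{2,9}] 9 has one home in col 8: r7c8 ⇒ r7c8=9.
Step 13. [r7c1∈{2,6}] r7c1 is the only open cell in row 7 admitting 2. So r7c1=2.
Step 14. [r9c1∈{6}] r9c1 has the single candidate 6. So r9c1=6.
Step 15. [r9c8∈{2}] only 2 remains possible at r9c8. So r9c8=2.
Step 16. [r5c7∈{9}] r5c7 has the single candidate 9, so r5c7=9.
Step 17. [r8c1∈{9}] only 9 remains possible at r8c1 ⇒ r8c1=9.
Step 18. [r8c2∈{3}] nothing but 3 survives at r8c2. So r8c2=3.
Step 19. [r6c5∈{7}] only 7 remains possible at r6c5. So r6c5=7.
Step 20. [r9c7∈{4}] only 4 remains possible at r9c7, so r9c7=4.
Step 21. [r8c7∈{6}] r8c7's peers cover all but 6 ⇒ r8c7=6.
Step 22. [r5c2∈{7}] only 7 remains possible at r5c2, so r5c2=7.
Step 23. [r3c9∈{8}] nothing but 8 survives at r3c9 ⇒ r3c9=8.
Step 24. [r5c4∈{2}] r5c4 is down to just 2. So r5c4=2.
Step 25. [r8c4∈{8}] only 8 remains possible at r8c4 ⇒ r8c4=8.
Step 26. [r7c5∈{6}] nothing but 6 survives at r7c5 ⇒ r7c5=6.
Step 27. [r2c1∈{7}] only 7 remains possible at r2c1. So r2c1=7.
Step 28. [r7c6∈{5}] r7c6 has the single candidate 5 ⇒ r7c6=5.
Step 29. [r2c4∈{4}] r2c4 has the single candidate 4, so r2c4=4.
Step 30. [r9c6∈{3}] r9c6 is down to just 3, so r9c6=3.
Step 31. [r2c6∈{9}] r2c6's peers cover all but 9 ⇒ r2c6=9.
Step 32. [r1c3∈{4}] r1c3's peers cover all but 4, so r1c3=4.
Step 33. [r9c4∈{1}] r9c4 is down to just 1. So r9c4=1.
Step 34. [r6c8∈{3}] r6c8's peers cover all but 3 ⇒ r6c8=3.
Step 35. [r1c5∈{8}] nothing but 8 survives at r1c5, so r1c5=8.
Step 36. [r2c7∈{3}] r2c7 has the single candidate 3, so r2c7=3.
Step 37. [r7c2∈{4}] r7c2 has the single candidate 4. So r7c2=4.
Step 38. [r4c9∈{4}] nothing but 4 survives at r4c9. So r4c9=4.
Step 39. [r4c3∈{9}] r4c3's peers cover all but 9. So r4c3=9.

Answer: 3 6 4 5 8 2 7 1 9 / 7 8 2 4 1 9 3 6 5 / 1 9 5 6 3 7 2 4 8 / 8 2 9 3 5 6 1 7 4 / 5 7 3 2 4 1 9 8 6 / 4 1 6 9 7 8 5 3 2 / 2 4 1 7 6 5 8 9 3 / 9 3 7 8 2 4 6 5 1 / 6 5 8 1 9 3 4 2 7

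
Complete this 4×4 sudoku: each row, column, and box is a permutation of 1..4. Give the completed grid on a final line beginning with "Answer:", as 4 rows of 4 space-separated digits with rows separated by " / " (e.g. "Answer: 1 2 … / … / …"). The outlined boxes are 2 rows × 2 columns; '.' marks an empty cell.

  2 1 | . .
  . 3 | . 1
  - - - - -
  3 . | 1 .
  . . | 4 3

Step 1. [r4c2∈{2}] nothing but 2 survives at r4c2 ⇒ r4c2=2.
Step 2. [r1c3∈{3}] r1c3 has the single candidate 3, so r1c3=3.
Step 3. [r1c4∈{4}] r1c4 is down to just 4, so r1c4=4.
Step 4. [r2c3∈{2}] r2c3 is down to just 2. So r2c3=2.
Step 5. [r4c1∈{1}] r4c1 is down to just 1 ⇒ r4c1=1.
Step 6. [r3c2∈{4}] nothing but 4 survives at r3c2. So r3c2=4.
Step 7. [r3c4∈{2}] r3c4 is down to just 2, so r3c4=2.
Step 8. [r2c1∈{4}] nothing but 4 survives at r2c1 ⇒ r2c1=4.

Answer: 2 1 3 4 / 4 3 2 1 / 3 4 1 2 / 1 2 4 3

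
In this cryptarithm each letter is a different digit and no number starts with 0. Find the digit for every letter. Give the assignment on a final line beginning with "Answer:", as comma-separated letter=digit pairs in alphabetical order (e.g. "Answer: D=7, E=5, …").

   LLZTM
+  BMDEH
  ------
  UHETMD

Step 1. [U] the sum has 6 digits but both addends have 5; that extra leading digit U is the final carry, namely 1 ⇒ U=1.
Step 2. [col 1: M + H ≡ D (mod 10)] several values work for D in column 1 (M + H ≡ D (mod 10), carry-in 0); try D=5. So D=5.
Step 3. [col 1: M + H ≡ D (mod 10)] no forcing yet in column 1 (carry-in 0); H=2 is free and consistent — try it ⇒ H=2.
Step 4. [col 1: M + H ≡ D (mod 10)] column 1 reads M+H+carry(0)=D with H=2, D=5; with digits 1,2,5 already taken and all letters distinct, the only value for M is 3 ⇒ M=3.
Step 5. [col 2: T + E ≡ M (mod 10)] E=7 is one option consistent with column 2 (T + E ≡ M (mod 10), carry-in 0) — take it, so E=7.
Step 6. [col 2: T + E ≡ M (mod 10)] from column 2 (E=7, M=3, carry-in 0, digits 1,2,3,5,7 already taken and all letters distinct): T must equal 6, so T=6.
Step 7. [col 3: Z + D ≡ T (mod 10)] column 3: given D=5, T=6, carry-in 1, and digits 1,2,3,5,6,7 already taken and all letters distinct, Z+D≡T (mod 10) forces Z=0 ⇒ Z=0.
Step 8. [col 4: L + M ≡ E (mod 10)] in column 4 we have L+M≡E with carry-in 0; given M=3, E=7 and digits 0,1,2,3,5,6,7 already taken and all letters distinct, that pins L to 4. So L=4.
Step 9. [col 5: L + B ≡ H (mod 10)] column 5: given L=4, H=2, carry-in 0, and digits 0,1,2,3,4,5,6,7 already taken and all letters distinct, L+B≡H (mod 10) forces B=8, so B=8.

Answer: B=8, D=5, E=7, H=2, L=4, M=3, T=6, U=1, Z=0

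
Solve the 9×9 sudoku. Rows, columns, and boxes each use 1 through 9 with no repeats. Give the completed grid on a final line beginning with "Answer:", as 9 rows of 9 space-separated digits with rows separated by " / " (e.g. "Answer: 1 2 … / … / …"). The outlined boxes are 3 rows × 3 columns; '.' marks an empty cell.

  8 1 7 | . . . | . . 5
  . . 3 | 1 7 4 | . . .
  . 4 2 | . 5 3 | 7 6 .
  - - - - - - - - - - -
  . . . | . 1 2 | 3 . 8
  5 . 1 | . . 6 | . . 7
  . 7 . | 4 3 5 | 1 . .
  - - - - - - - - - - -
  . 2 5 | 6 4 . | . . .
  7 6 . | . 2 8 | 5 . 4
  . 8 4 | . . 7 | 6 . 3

Step 1. [r4c2∈{9}] r4c2 is down to just 9. So r4c2=9.
Step 2. [r9c5∈{9}] r9c5 is down to just 9 ⇒ r9c5=9.
Step 3. [r5c4∈{8,9}] 9 has one home in box 5: r5c4. So r5c4=9.
Step 4. [r9c8∈{1,2}] row 9 places 2 nowhere but r9c8. So r9c8=2.
Step 5. [r6c8∈{9}] r6c8 is down to just 9 ⇒ r6c8=9.
Step 6. [r5c7∈{2,4}] r5c7 is the only open cell in row 5 admitting 2 ⇒ r5c7=2.
Step 7. [r7c6∈{1}] nothing but 1 survives at r7c6, so r7c6=1.
Step 8. [r7c9∈{9}] nothing but 9 survives at r7c9, so r7c9=9.
Step 9. [r2c1∈{6,9}] in row 2, 6 fits only at r2c1 ⇒ r2c1=6.
Step 10. [r2c8∈{8}] r2c8 has the single candidate 8. So r2c8=8.
Step 11. [r1c7∈{4,9}] in col 7, 4 fits only at r1c7. So r1c7=4.
Step 12. [r4c1∈{4}] nothing but 4 survives at r4c1 ⇒ r4c1=4.
Step 13. [r6c3∈{6,8}] across row 6, 8 lands solely at r6c3. So r6c3=8.
Step 14. [r9c4∈{5}] nothing but 5 survives at r9c4. So r9c4=5.
Step 15. [r6c1∈{2}] r6c1 is down to just 2 ⇒ r6c1=2.
Step 16. [r6c9∈{6}] r6c9 has the single candidate 6, so r6c9=6.
Step 17. [r4c4∈{7}] r4c4's peers cover all but 7 ⇒ r4c4=7.
Step 18. [r1c5∈{6}] r1c5 has the single candidate 6 ⇒ r1c5=6.
Step 19. [r9c1∈{1}] nothing but 1 survives at r9c1. So r9c1=1.
Step 20. [r4c3∈{6}] r4c3's peers cover all but 6, so r4c3=6.
Step 21. [r3c1∈{9}] only 9 remains possible at r3c1 ⇒ r3c1=9.
Step 22. [r1c6∈{9}] only 9 remains possible at r1c6, so r1c6=9.
Step 23. [r8c8∈{1}] r8c8 has the single candidate 1. So r8c8=1.
Step 24. [r3c4∈{8}] only 8 remains possible at r3c4, so r3c4=8.
Step 25. [r8c4∈{3}] r8c4's peers cover all but 3, so r8c4=3.
Step 26. [r5c2∈{3}] r5c2 has the single candidate 3, so r5c2=3.
Step 27. [r7c8∈{7}] nothing but 7 survives at r7c8, so r7c8=7.
Step 28. [r8c3∈{9}] r8c3 has the single candidate 9, so r8c3=9.
Step 29. [r7c7∈{8}] r7c7 has the single candidate 8 ⇒ r7c7=8.
Step 30. [r1c8∈{3}] r1c8 has the single candidate 3 ⇒ r1c8=3.
Step 31. [r2c2∈{5}] only 5 remains possible at r2c2 ⇒ r2c2=5.
Step 32. [r4c8∈{5}] nothing but 5 survives at r4c8 ⇒ r4c8=5.
Step 33. [r2c9∈{2}] r2c9's peers cover all but 2, so r2c9=2.
Step 34. [r2c7∈{9}] only 9 remains possible at r2c7. So r2c7=9.
Step 35. [r1c4∈{2}] nothing but 2 survives at r1c4 ⇒ r1c4=2.
Step 36. [r3c9∈{1}] r3c9 has the single candidate 1 ⇒ r3c9=1.
Step 37. [r5c8∈{4}] r5c8 has the single candidate 4, so r5c8=4.
Step 38. [r5c5∈{8}] only 8 remains possible at r5c5, so r5c5=8.
Step 39. [r7c1∈{3}] r7c1 is down to just 3, so r7c1=3.

Answer: 8 1 7 2 6 9 4 3 5 / 6 5 3 1 7 4 9 8 2 / 9 4 2 8 5 3 7 6 1 / 4 9 6 7 1 2 3 5 8 / 5 3 1 9 8 6 2 4 7 / 2 7 8 4 3 5 1 9 6 / 3 2 5 6 4 1 8 7 9 / 7 6 9 3 2 8 5 1 4 / 1 8 4 5 9 7 6 2 3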